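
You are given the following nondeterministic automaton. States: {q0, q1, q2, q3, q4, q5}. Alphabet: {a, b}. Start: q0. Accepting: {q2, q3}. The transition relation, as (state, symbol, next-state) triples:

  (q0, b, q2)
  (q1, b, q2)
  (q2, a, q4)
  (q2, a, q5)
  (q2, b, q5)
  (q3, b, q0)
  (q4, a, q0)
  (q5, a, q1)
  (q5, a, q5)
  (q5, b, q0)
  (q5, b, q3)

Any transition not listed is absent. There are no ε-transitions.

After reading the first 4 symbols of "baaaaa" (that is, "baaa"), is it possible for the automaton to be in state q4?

No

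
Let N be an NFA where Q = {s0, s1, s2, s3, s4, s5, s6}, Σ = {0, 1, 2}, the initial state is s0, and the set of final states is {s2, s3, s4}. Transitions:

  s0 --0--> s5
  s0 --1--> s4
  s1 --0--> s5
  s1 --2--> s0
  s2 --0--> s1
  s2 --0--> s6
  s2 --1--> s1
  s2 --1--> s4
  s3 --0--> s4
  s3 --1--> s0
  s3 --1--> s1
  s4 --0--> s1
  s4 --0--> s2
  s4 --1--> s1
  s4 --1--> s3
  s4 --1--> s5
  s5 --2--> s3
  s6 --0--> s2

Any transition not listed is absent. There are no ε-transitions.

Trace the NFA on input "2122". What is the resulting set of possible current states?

∅

Start in {s0}.
Read '2': {s0} → ∅.
The set is empty and remains empty for the remaining 3 symbols.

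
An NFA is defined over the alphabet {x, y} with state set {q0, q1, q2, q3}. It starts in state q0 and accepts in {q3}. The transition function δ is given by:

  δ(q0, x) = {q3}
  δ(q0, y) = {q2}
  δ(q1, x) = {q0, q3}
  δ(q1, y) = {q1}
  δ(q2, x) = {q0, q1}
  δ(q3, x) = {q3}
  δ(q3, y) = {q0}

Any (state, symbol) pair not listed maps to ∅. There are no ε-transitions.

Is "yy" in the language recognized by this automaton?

No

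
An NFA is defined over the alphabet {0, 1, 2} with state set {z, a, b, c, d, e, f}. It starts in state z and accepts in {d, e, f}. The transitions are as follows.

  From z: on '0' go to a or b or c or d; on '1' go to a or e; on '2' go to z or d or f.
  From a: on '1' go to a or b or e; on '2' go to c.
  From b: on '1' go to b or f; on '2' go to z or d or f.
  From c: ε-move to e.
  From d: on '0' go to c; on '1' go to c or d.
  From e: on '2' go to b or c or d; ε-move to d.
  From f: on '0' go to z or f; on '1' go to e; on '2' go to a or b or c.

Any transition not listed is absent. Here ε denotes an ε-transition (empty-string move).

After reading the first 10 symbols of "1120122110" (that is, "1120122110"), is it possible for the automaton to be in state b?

Start in {z}.
Read '1': z→{a, e}; union {a, e}; ε-closure = {a, d, e}.
Read '1': a→{a, b, e}, d→{c, d}, e→∅; now {a, b, c, d, e}.
Read '2': a→{c}, b→{z, d, f}, c→∅, d→∅, e→{b, c, d}; union {z, b, c, d, f}; ε-closure = {z, b, c, d, e, f}.
Read '0': z→{a, b, c, d}, b→∅, c→∅, d→{c}, e→∅, f→{z, f}; union {z, a, b, c, d, f}; ε-closure = {z, a, b, c, d, e, f}.
Read '1': z→{a, e}, a→{a, b, e}, b→{b, f}, c→∅, d→{c, d}, e→∅, f→{e}; now {a, b, c, d, e, f}.
Read '2': a→{c}, b→{z, d, f}, c→∅, d→∅, e→{b, c, d}, f→{a, b, c}; union {z, a, b, c, d, f}; ε-closure = {z, a, b, c, d, e, f}.
Read '2': z→{z, d, f}, a→{c}, b→{z, d, f}, c→∅, d→∅, e→{b, c, d}, f→{a, b, c}; union {z, a, b, c, d, f}; ε-closure = {z, a, b, c, d, e, f}.
Read '1': z→{a, e}, a→{a, b, e}, b→{b, f}, c→∅, d→{c, d}, e→∅, f→{e}; now {a, b, c, d, e, f}.
Read '1': a→{a, b, e}, b→{b, f}, c→∅, d→{c, d}, e→∅, f→{e}; now {a, b, c, d, e, f}.
Read '0': a→∅, b→∅, c→∅, d→{c}, e→∅, f→{z, f}; union {z, c, f}; ε-closure = {z, c, d, e, f}.
State b is not in {z, c, d, e, f}.

No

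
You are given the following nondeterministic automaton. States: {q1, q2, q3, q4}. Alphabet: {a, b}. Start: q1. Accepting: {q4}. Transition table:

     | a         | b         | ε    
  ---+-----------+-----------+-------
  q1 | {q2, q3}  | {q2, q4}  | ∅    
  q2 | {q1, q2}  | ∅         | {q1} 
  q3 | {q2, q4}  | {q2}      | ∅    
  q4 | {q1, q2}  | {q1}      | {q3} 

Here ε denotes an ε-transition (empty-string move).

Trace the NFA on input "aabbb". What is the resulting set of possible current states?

{q1, q2, q3, q4}

Start in {q1}.
Read 'a': q1→{q2, q3}; union {q2, q3}; ε-closure = {q1, q2, q3}.
Read 'a': q1→{q2, q3}, q2→{q1, q2}, q3→{q2, q4}; now {q1, q2, q3, q4}.
Read 'b': q1→{q2, q4}, q2→∅, q3→{q2}, q4→{q1}; union {q1, q2, q4}; ε-closure = {q1, q2, q3, q4}.
Read 'b': q1→{q2, q4}, q2→∅, q3→{q2}, q4→{q1}; union {q1, q2, q4}; ε-closure = {q1, q2, q3, q4}.
Read 'b': q1→{q2, q4}, q2→∅, q3→{q2}, q4→{q1}; union {q1, q2, q4}; ε-closure = {q1, q2, q3, q4}.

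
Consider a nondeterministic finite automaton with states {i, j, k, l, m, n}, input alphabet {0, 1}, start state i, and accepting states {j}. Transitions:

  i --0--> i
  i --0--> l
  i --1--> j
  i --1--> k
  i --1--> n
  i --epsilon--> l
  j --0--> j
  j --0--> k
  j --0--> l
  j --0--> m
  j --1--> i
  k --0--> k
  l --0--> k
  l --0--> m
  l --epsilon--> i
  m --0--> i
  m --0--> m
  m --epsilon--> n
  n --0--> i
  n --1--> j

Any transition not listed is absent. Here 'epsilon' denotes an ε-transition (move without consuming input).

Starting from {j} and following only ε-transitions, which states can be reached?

{j}

Begin with {j}.
No ε-moves leave this set, so the closure equals the set itself.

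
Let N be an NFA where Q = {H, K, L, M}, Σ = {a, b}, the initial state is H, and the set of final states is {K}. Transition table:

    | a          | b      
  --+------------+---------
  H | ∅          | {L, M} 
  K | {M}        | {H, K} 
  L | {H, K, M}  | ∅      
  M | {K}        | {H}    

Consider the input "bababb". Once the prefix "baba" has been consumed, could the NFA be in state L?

No

Start in {H}.
Read 'b': H→{L, M}; now {L, M}.
Read 'a': L→{H, K, M}, M→{K}; now {H, K, M}.
Read 'b': H→{L, M}, K→{H, K}, M→{H}; now {H, K, L, M}.
Read 'a': H→∅, K→{M}, L→{H, K, M}, M→{K}; now {H, K, M}.
State L is not in {H, K, M}.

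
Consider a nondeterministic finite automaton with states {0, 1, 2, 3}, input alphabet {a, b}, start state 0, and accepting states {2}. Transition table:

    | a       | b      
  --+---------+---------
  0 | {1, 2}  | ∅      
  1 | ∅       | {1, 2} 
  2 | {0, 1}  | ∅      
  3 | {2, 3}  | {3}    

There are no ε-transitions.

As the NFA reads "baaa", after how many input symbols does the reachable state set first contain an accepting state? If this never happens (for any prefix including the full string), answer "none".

Start in {0}.
Read 'b': {0} → ∅.
The set is empty and remains empty for the remaining 3 symbols.
No reachable set along the way intersects F.

none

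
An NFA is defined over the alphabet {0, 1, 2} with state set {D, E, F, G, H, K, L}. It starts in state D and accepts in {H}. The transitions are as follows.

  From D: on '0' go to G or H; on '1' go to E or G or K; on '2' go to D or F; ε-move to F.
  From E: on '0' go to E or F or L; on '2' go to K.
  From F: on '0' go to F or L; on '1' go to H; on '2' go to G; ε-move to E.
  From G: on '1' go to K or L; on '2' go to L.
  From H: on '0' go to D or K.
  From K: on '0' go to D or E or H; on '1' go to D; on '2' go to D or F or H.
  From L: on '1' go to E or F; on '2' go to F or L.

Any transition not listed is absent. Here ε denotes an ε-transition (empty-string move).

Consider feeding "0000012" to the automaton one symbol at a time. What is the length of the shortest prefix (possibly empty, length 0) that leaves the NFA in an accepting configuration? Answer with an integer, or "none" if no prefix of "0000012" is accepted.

Start: ε-closure({D}) = {D, E, F}.
Read '0': {D, E, F} → {E, F, G, H, L}.
None of the earlier sets intersect F, but {E, F, G, H, L} does.

1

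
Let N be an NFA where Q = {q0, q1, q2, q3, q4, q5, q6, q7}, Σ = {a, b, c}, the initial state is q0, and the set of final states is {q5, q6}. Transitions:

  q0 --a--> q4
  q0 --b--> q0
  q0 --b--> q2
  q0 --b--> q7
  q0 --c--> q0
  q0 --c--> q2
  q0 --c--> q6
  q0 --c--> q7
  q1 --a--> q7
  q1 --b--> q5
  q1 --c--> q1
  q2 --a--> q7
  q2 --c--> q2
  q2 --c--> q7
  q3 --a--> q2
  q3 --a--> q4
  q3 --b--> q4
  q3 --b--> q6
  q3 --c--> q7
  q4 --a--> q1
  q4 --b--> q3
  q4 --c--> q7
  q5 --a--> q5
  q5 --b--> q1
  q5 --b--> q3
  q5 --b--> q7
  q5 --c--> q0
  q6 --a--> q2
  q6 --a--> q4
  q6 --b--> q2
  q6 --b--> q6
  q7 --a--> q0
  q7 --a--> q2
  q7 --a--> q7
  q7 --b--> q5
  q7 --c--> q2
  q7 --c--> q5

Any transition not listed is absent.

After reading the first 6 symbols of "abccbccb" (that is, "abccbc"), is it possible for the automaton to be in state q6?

No

Start in {q0}.
Read 'a': {q0} → {q4}.
Read 'b': {q4} → {q3}.
Read 'c': {q3} → {q7}.
Read 'c': {q7} → {q2, q5}.
Read 'b': {q2, q5} → {q1, q3, q7}.
Read 'c': {q1, q3, q7} → {q1, q2, q5, q7}.
State q6 is not in {q1, q2, q5, q7}.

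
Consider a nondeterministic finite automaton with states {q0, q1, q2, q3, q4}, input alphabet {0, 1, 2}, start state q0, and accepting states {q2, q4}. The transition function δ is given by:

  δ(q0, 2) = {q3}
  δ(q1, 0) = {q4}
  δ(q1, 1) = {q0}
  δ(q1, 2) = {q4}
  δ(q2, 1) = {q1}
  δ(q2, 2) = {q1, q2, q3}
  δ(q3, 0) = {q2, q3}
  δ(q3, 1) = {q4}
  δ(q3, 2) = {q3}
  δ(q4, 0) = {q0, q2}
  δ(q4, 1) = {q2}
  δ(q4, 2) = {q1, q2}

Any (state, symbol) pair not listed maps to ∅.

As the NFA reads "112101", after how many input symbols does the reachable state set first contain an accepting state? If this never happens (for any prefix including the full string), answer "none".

none

Start in {q0}.
Read '1': q0→∅; now ∅.
The set is empty and remains empty for the remaining 5 symbols.
No reachable set along the way intersects F.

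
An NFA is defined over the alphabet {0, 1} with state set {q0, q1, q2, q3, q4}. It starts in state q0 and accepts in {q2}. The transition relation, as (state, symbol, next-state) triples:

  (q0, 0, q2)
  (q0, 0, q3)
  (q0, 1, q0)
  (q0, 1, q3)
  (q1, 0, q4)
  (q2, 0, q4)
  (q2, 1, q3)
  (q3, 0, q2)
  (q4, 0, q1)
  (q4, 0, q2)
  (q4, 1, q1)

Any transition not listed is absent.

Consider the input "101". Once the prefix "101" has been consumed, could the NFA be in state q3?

Yes

Start in {q0}.
Read '1': q0→{q0, q3}; now {q0, q3}.
Read '0': q0→{q2, q3}, q3→{q2}; now {q2, q3}.
Read '1': q2→{q3}, q3→∅; now {q3}.
State q3 is in {q3}.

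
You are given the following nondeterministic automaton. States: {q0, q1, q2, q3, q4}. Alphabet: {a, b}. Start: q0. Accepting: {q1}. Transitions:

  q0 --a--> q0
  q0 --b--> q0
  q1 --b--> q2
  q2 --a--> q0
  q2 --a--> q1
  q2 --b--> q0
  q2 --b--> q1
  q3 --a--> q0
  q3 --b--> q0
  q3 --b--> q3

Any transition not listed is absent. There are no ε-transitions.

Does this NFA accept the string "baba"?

No

Start in {q0}.
Read 'b': q0→{q0}; now {q0}.
Read 'a': q0→{q0}; now {q0}.
Read 'b': q0→{q0}; now {q0}.
Read 'a': q0→{q0}; now {q0}.
The final set {q0} contains no accepting state.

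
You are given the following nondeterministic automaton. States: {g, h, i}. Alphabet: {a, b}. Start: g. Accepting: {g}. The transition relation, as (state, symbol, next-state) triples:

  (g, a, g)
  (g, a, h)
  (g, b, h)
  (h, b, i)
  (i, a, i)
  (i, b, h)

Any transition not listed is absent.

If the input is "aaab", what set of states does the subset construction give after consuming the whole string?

{h, i}

Start in {g}.
Read 'a': {g} → {g, h}.
Read 'a': {g, h} → {g, h}.
Read 'a': {g, h} → {g, h}.
Read 'b': {g, h} → {h, i}.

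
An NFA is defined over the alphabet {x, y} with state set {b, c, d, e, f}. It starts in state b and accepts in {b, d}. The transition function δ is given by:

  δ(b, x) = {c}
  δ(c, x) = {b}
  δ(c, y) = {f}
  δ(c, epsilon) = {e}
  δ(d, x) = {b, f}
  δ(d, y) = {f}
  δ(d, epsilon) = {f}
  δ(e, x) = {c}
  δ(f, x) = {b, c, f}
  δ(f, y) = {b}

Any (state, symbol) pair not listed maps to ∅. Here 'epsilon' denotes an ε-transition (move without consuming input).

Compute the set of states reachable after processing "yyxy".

Start in {b}.
Read 'y': {b} → ∅.
The set is empty and remains empty for the remaining 3 symbols.

∅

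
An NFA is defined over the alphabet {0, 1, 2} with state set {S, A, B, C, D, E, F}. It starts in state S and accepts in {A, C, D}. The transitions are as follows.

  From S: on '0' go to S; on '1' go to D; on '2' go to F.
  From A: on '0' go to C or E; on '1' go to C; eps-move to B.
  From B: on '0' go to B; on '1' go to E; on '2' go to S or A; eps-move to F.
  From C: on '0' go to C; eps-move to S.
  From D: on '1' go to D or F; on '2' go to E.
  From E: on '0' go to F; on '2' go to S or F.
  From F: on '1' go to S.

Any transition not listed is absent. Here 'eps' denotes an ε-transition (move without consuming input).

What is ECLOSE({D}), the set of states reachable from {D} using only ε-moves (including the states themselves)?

{D}

Begin with {D}.
No ε-moves leave this set, so the closure equals the set itself.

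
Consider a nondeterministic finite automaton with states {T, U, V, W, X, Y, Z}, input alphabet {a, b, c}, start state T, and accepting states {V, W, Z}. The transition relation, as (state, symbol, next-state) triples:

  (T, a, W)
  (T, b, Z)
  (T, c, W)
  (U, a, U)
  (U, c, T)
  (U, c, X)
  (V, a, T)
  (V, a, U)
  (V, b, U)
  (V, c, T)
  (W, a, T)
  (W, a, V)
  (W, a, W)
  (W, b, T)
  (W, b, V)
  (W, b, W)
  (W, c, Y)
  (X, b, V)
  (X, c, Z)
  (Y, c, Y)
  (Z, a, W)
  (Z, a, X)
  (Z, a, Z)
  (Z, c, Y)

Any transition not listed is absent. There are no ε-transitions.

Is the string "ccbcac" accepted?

No

Start in {T}.
Read 'c': {T} → {W}.
Read 'c': {W} → {Y}.
Read 'b': {Y} → ∅.
The set is empty and remains empty for the remaining 3 symbols.
The final set ∅ contains no accepting state.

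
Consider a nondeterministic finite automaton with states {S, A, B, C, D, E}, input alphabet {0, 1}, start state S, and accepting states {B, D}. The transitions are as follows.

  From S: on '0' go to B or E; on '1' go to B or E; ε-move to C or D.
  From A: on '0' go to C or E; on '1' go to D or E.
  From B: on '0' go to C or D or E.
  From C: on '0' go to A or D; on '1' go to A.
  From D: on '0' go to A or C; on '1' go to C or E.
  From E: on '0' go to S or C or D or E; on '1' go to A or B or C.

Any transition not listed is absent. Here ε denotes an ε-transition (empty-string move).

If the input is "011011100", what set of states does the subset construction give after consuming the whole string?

{S, A, B, C, D, E}

Start: ε-closure({S}) = {S, C, D}.
Read '0': S→{B, E}, C→{A, D}, D→{A, C}; now {A, B, C, D, E}.
Read '1': A→{D, E}, B→∅, C→{A}, D→{C, E}, E→{A, B, C}; now {A, B, C, D, E}.
Read '1': A→{D, E}, B→∅, C→{A}, D→{C, E}, E→{A, B, C}; now {A, B, C, D, E}.
Read '0': A→{C, E}, B→{C, D, E}, C→{A, D}, D→{A, C}, E→{S, C, D, E}; now {S, A, C, D, E}.
Read '1': S→{B, E}, A→{D, E}, C→{A}, D→{C, E}, E→{A, B, C}; now {A, B, C, D, E}.
Read '1': A→{D, E}, B→∅, C→{A}, D→{C, E}, E→{A, B, C}; now {A, B, C, D, E}.
Read '1': A→{D, E}, B→∅, C→{A}, D→{C, E}, E→{A, B, C}; now {A, B, C, D, E}.
Read '0': A→{C, E}, B→{C, D, E}, C→{A, D}, D→{A, C}, E→{S, C, D, E}; now {S, A, C, D, E}.
Read '0': S→{B, E}, A→{C, E}, C→{A, D}, D→{A, C}, E→{S, C, D, E}; now {S, A, B, C, D, E}.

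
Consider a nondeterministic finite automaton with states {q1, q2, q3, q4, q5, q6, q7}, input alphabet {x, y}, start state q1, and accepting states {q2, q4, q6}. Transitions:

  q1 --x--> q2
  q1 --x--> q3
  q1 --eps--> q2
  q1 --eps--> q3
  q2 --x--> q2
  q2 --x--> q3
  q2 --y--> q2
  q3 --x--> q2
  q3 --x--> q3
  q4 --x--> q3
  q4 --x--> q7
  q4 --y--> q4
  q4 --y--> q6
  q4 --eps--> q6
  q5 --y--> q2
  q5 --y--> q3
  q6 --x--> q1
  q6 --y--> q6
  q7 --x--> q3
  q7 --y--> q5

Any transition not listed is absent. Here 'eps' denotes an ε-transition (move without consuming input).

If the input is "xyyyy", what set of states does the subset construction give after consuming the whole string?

{q2}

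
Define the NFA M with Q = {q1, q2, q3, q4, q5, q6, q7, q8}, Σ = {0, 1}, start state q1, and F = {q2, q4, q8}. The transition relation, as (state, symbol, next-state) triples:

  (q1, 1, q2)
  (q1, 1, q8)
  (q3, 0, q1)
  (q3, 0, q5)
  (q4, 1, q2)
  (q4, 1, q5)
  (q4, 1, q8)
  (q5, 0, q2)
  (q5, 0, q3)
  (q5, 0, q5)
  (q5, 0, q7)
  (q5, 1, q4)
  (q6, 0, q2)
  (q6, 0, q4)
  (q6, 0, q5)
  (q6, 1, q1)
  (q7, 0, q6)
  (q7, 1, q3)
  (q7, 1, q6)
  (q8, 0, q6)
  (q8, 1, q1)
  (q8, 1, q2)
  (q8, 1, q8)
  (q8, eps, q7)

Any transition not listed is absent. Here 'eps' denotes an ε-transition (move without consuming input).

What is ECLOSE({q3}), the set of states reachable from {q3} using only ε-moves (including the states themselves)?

Begin with {q3}.
No ε-moves leave this set, so the closure equals the set itself.

{q3}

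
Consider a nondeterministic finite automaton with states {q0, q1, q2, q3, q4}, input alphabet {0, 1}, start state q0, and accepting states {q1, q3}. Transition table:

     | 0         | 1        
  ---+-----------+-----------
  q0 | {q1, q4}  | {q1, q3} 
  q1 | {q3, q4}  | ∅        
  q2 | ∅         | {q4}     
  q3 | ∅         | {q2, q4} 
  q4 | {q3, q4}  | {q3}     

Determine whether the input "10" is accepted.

Yes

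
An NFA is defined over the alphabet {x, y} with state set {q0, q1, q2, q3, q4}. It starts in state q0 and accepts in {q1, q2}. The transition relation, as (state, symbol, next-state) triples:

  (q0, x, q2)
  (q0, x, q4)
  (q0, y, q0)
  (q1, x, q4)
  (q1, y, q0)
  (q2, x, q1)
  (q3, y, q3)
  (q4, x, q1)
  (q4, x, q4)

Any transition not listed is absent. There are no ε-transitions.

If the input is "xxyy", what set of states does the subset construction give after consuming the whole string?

Start in {q0}.
Read 'x': {q0} → {q2, q4}.
Read 'x': {q2, q4} → {q1, q4}.
Read 'y': {q1, q4} → {q0}.
Read 'y': {q0} → {q0}.

{q0}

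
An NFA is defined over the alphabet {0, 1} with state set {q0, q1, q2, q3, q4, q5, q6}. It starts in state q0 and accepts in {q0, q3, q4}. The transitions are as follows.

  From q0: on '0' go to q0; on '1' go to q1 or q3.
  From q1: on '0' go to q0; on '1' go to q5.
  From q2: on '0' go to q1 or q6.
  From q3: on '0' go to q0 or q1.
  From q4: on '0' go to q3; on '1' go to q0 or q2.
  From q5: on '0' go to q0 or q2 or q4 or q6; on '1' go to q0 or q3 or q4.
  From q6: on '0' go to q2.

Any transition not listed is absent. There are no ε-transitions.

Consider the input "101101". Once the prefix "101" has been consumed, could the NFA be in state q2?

No

Start in {q0}.
Read '1': q0→{q1, q3}; now {q1, q3}.
Read '0': q1→{q0}, q3→{q0, q1}; now {q0, q1}.
Read '1': q0→{q1, q3}, q1→{q5}; now {q1, q3, q5}.
State q2 is not in {q1, q3, q5}.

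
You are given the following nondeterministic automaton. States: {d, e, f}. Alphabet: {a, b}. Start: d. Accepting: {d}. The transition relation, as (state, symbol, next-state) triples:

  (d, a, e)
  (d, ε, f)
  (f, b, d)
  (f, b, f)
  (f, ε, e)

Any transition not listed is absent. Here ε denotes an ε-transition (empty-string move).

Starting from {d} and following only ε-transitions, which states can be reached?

Begin with {d}.
ε-move d → f; add f.
ε-move f → e; add e.

{d, e, f}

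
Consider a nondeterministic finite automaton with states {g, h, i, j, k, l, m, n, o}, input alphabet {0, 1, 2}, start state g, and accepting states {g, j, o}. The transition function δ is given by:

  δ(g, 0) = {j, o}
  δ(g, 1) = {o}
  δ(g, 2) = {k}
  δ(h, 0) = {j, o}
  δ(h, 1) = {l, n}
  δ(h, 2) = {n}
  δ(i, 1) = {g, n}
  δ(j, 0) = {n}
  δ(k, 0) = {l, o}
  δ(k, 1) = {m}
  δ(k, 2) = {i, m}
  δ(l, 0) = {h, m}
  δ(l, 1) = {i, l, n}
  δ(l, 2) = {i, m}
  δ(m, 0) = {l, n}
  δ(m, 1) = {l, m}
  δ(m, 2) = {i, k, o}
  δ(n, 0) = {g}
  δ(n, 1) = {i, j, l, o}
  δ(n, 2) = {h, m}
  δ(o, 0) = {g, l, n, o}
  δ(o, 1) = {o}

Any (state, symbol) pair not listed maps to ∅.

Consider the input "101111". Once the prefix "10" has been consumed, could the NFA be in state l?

Yes

Start in {g}.
Read '1': g→{o}; now {o}.
Read '0': o→{g, l, n, o}; now {g, l, n, o}.
State l is in {g, l, n, o}.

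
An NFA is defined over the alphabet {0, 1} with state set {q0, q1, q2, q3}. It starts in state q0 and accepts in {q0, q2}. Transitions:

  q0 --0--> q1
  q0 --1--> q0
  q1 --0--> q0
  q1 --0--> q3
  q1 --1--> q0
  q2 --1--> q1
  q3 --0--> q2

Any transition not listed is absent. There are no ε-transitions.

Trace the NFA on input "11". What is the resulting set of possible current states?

{q0}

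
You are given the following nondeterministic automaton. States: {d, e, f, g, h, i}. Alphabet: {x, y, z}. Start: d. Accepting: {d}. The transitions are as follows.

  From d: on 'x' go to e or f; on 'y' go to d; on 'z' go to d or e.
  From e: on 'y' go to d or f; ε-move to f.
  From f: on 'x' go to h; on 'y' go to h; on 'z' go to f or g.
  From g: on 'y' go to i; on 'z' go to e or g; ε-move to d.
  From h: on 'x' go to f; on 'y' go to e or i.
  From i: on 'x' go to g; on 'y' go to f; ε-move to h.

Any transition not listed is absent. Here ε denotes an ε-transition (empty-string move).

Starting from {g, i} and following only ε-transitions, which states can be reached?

{d, g, h, i}

Begin with {g, i}.
ε-move i → h; add h.
ε-move g → d; add d.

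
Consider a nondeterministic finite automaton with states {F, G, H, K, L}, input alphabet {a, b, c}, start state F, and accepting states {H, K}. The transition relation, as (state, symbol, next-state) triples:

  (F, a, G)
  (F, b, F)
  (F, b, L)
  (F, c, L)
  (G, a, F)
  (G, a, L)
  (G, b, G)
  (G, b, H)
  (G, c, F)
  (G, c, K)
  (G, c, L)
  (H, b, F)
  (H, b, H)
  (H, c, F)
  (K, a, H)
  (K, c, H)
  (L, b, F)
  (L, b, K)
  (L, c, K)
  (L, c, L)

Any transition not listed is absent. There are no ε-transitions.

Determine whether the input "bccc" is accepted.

Yes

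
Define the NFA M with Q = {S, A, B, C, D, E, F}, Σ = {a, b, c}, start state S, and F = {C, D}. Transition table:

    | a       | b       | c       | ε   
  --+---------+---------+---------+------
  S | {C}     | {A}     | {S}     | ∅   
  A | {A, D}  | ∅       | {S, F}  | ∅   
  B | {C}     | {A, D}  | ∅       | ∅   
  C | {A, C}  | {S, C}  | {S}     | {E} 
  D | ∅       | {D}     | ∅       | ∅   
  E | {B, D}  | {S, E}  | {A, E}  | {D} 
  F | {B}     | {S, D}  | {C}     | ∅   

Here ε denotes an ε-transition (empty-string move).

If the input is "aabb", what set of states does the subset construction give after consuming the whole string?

{S, A, C, D, E}

Start in {S}.
Read 'a': {S} → {C, D, E}.
Read 'a': {C, D, E} → {A, B, C, D, E}.
Read 'b': {A, B, C, D, E} → {S, A, C, D, E}.
Read 'b': {S, A, C, D, E} → {S, A, C, D, E}.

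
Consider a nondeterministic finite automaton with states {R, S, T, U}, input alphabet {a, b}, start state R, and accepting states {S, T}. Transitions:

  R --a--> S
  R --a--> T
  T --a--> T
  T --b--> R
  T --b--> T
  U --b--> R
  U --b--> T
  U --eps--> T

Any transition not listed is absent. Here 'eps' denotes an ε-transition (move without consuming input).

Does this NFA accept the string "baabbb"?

No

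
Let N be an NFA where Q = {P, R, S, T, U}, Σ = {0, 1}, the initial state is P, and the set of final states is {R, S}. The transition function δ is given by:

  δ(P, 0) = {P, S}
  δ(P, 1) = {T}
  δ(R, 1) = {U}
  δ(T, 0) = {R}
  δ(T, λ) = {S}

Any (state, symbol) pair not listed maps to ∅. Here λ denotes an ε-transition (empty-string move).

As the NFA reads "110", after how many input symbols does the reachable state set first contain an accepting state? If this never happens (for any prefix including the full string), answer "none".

1

Start in {P}.
Read '1': P→{T}; union {T}; ε-closure = {S, T}.
None of the earlier sets intersect F, but {S, T} does.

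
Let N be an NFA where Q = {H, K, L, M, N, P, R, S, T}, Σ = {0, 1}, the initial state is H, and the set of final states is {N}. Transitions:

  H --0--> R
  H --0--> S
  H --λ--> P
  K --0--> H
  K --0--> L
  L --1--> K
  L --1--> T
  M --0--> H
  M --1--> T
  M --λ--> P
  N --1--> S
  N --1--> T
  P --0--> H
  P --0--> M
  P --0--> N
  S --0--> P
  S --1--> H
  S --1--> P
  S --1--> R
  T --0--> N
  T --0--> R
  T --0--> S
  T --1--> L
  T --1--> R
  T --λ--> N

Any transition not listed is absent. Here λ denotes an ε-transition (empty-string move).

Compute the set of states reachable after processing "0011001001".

{H, N, P, R, S, T}

Start: ε-closure({H}) = {H, P}.
Read '0': H→{R, S}, P→{H, M, N}; union {H, M, N, R, S}; ε-closure = {H, M, N, P, R, S}.
Read '0': H→{R, S}, M→{H}, N→∅, P→{H, M, N}, R→∅, S→{P}; now {H, M, N, P, R, S}.
Read '1': H→∅, M→{T}, N→{S, T}, P→∅, R→∅, S→{H, P, R}; union {H, P, R, S, T}; ε-closure = {H, N, P, R, S, T}.
Read '1': H→∅, N→{S, T}, P→∅, R→∅, S→{H, P, R}, T→{L, R}; union {H, L, P, R, S, T}; ε-closure = {H, L, N, P, R, S, T}.
Read '0': H→{R, S}, L→∅, N→∅, P→{H, M, N}, R→∅, S→{P}, T→{N, R, S}; now {H, M, N, P, R, S}.
Read '0': H→{R, S}, M→{H}, N→∅, P→{H, M, N}, R→∅, S→{P}; now {H, M, N, P, R, S}.
Read '1': H→∅, M→{T}, N→{S, T}, P→∅, R→∅, S→{H, P, R}; union {H, P, R, S, T}; ε-closure = {H, N, P, R, S, T}.
Read '0': H→{R, S}, N→∅, P→{H, M, N}, R→∅, S→{P}, T→{N, R, S}; now {H, M, N, P, R, S}.
Read '0': H→{R, S}, M→{H}, N→∅, P→{H, M, N}, R→∅, S→{P}; now {H, M, N, P, R, S}.
Read '1': H→∅, M→{T}, N→{S, T}, P→∅, R→∅, S→{H, P, R}; union {H, P, R, S, T}; ε-closure = {H, N, P, R, S, T}.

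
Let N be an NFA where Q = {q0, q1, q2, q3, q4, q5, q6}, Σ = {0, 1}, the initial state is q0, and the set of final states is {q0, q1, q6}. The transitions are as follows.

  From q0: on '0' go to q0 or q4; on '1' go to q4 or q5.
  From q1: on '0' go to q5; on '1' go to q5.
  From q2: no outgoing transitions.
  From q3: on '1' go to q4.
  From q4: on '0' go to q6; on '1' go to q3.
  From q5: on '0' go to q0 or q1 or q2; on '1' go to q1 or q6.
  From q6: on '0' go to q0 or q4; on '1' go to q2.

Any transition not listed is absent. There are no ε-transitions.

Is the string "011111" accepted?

No

Start in {q0}.
Read '0': q0→{q0, q4}; now {q0, q4}.
Read '1': q0→{q4, q5}, q4→{q3}; now {q3, q4, q5}.
Read '1': q3→{q4}, q4→{q3}, q5→{q1, q6}; now {q1, q3, q4, q6}.
Read '1': q1→{q5}, q3→{q4}, q4→{q3}, q6→{q2}; now {q2, q3, q4, q5}.
Read '1': q2→∅, q3→{q4}, q4→{q3}, q5→{q1, q6}; now {q1, q3, q4, q6}.
Read '1': q1→{q5}, q3→{q4}, q4→{q3}, q6→{q2}; now {q2, q3, q4, q5}.
The final set {q2, q3, q4, q5} contains no accepting state.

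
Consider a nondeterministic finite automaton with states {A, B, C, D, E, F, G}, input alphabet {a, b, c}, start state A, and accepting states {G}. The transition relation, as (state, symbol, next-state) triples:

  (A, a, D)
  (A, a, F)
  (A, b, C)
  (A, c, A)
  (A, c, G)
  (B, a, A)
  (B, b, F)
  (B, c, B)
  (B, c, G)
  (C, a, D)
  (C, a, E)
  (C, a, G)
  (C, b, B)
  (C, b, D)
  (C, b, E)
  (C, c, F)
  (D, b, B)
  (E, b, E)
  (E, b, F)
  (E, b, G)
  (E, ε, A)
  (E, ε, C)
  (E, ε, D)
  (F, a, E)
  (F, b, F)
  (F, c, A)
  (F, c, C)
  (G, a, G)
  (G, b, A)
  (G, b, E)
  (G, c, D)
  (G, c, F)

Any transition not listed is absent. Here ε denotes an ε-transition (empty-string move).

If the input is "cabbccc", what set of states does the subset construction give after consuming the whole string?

{A, B, C, D, F, G}

Start in {A}.
Read 'c': {A} → {A, G}.
Read 'a': {A, G} → {D, F, G}.
Read 'b': {D, F, G} → {A, B, C, D, E, F}.
Read 'b': {A, B, C, D, E, F} → {A, B, C, D, E, F, G}.
Read 'c': {A, B, C, D, E, F, G} → {A, B, C, D, F, G}.
Read 'c': {A, B, C, D, F, G} → {A, B, C, D, F, G}.
Read 'c': {A, B, C, D, F, G} → {A, B, C, D, F, G}.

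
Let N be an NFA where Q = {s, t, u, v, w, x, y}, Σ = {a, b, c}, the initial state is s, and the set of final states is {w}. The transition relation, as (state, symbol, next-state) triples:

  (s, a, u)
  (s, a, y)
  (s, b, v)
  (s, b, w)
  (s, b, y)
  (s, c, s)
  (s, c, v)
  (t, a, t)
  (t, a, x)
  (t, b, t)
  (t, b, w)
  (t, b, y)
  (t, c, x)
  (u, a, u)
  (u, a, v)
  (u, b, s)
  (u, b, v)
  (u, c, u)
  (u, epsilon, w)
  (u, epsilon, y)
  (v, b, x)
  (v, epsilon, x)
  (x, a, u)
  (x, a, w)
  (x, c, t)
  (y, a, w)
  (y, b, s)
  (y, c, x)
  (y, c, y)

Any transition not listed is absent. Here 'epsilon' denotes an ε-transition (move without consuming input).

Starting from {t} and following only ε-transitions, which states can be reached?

Begin with {t}.
No ε-moves leave this set, so the closure equals the set itself.

{t}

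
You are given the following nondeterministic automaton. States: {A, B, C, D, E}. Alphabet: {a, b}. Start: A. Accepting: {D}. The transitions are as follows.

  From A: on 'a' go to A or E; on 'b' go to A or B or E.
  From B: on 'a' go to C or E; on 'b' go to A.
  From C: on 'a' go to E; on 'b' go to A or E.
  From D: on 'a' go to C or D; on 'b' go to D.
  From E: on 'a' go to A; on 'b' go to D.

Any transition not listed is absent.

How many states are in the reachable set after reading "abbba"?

Start in {A}.
Read 'a': A→{A, E}; now {A, E}.
Read 'b': A→{A, B, E}, E→{D}; now {A, B, D, E}.
Read 'b': A→{A, B, E}, B→{A}, D→{D}, E→{D}; now {A, B, D, E}.
Read 'b': A→{A, B, E}, B→{A}, D→{D}, E→{D}; now {A, B, D, E}.
Read 'a': A→{A, E}, B→{C, E}, D→{C, D}, E→{A}; now {A, C, D, E}.
That set has 4 states.

4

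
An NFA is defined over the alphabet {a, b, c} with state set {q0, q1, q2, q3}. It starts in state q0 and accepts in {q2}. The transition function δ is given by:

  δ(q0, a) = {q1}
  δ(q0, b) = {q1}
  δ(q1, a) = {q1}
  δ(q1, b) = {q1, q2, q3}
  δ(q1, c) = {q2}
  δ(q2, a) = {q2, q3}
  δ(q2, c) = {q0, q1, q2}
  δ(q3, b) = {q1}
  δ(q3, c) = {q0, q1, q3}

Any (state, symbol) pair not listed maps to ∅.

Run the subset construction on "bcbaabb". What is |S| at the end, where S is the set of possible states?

0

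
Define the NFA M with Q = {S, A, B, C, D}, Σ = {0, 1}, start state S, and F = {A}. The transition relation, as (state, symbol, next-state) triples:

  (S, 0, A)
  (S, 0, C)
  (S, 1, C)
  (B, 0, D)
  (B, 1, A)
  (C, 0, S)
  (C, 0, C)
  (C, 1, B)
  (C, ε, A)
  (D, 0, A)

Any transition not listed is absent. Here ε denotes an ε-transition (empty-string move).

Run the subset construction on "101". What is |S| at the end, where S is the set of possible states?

3

Start in {S}.
Read '1': S→{C}; union {C}; ε-closure = {A, C}.
Read '0': A→∅, C→{S, C}; union {S, C}; ε-closure = {S, A, C}.
Read '1': S→{C}, A→∅, C→{B}; union {B, C}; ε-closure = {A, B, C}.
That set has 3 states.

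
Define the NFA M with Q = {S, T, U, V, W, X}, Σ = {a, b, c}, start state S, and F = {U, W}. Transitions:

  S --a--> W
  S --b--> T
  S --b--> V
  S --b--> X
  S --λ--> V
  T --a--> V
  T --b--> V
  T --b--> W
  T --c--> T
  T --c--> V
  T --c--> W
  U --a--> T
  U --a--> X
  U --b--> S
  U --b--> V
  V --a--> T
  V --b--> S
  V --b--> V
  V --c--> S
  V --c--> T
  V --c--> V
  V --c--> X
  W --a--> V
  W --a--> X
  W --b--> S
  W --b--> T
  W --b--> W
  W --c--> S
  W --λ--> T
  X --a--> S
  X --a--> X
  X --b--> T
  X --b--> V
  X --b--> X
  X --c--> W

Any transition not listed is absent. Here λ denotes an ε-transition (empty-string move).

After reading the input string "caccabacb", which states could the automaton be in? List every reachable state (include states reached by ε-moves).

{S, T, V, W, X}

Start: ε-closure({S}) = {S, V}.
Read 'c': S→∅, V→{S, T, V, X}; now {S, T, V, X}.
Read 'a': S→{W}, T→{V}, V→{T}, X→{S, X}; now {S, T, V, W, X}.
Read 'c': S→∅, T→{T, V, W}, V→{S, T, V, X}, W→{S}, X→{W}; now {S, T, V, W, X}.
Read 'c': S→∅, T→{T, V, W}, V→{S, T, V, X}, W→{S}, X→{W}; now {S, T, V, W, X}.
Read 'a': S→{W}, T→{V}, V→{T}, W→{V, X}, X→{S, X}; now {S, T, V, W, X}.
Read 'b': S→{T, V, X}, T→{V, W}, V→{S, V}, W→{S, T, W}, X→{T, V, X}; now {S, T, V, W, X}.
Read 'a': S→{W}, T→{V}, V→{T}, W→{V, X}, X→{S, X}; now {S, T, V, W, X}.
Read 'c': S→∅, T→{T, V, W}, V→{S, T, V, X}, W→{S}, X→{W}; now {S, T, V, W, X}.
Read 'b': S→{T, V, X}, T→{V, W}, V→{S, V}, W→{S, T, W}, X→{T, V, X}; now {S, T, V, W, X}.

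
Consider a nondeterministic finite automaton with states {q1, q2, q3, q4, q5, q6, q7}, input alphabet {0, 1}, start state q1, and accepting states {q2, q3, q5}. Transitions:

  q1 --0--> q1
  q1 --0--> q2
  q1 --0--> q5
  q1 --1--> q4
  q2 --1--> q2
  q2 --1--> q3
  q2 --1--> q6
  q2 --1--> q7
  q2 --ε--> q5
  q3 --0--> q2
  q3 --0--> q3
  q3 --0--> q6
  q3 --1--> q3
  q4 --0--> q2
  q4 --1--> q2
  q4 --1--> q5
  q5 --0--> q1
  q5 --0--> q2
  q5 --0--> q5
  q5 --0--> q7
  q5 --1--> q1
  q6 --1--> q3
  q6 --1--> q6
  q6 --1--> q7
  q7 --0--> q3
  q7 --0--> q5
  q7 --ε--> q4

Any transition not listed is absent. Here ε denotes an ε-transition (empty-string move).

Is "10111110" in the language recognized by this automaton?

Yes

Start in {q1}.
Read '1': q1→{q4}; now {q4}.
Read '0': q4→{q2}; union {q2}; ε-closure = {q2, q5}.
Read '1': q2→{q2, q3, q6, q7}, q5→{q1}; union {q1, q2, q3, q6, q7}; ε-closure = {q1, q2, q3, q4, q5, q6, q7}.
Read '1': q1→{q4}, q2→{q2, q3, q6, q7}, q3→{q3}, q4→{q2, q5}, q5→{q1}, q6→{q3, q6, q7}, q7→∅; now {q1, q2, q3, q4, q5, q6, q7}.
Read '1': q1→{q4}, q2→{q2, q3, q6, q7}, q3→{q3}, q4→{q2, q5}, q5→{q1}, q6→{q3, q6, q7}, q7→∅; now {q1, q2, q3, q4, q5, q6, q7}.
Read '1': q1→{q4}, q2→{q2, q3, q6, q7}, q3→{q3}, q4→{q2, q5}, q5→{q1}, q6→{q3, q6, q7}, q7→∅; now {q1, q2, q3, q4, q5, q6, q7}.
Read '1': q1→{q4}, q2→{q2, q3, q6, q7}, q3→{q3}, q4→{q2, q5}, q5→{q1}, q6→{q3, q6, q7}, q7→∅; now {q1, q2, q3, q4, q5, q6, q7}.
Read '0': q1→{q1, q2, q5}, q2→∅, q3→{q2, q3, q6}, q4→{q2}, q5→{q1, q2, q5, q7}, q6→∅, q7→{q3, q5}; union {q1, q2, q3, q5, q6, q7}; ε-closure = {q1, q2, q3, q4, q5, q6, q7}.
The final set {q1, q2, q3, q4, q5, q6, q7} contains the accepting states q2, q3, q5.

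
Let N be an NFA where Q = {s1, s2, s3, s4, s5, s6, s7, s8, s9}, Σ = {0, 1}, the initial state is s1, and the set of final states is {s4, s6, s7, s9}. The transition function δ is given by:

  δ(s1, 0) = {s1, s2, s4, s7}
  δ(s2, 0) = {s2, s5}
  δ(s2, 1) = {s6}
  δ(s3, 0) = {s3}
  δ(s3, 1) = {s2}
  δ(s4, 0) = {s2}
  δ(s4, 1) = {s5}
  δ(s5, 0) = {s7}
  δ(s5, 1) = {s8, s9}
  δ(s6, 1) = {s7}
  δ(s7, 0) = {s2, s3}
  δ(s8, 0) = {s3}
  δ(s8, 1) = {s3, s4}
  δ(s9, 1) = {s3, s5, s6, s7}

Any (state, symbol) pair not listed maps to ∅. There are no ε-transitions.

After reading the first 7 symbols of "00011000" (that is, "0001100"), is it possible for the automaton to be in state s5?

Yes

Start in {s1}.
Read '0': s1→{s1, s2, s4, s7}; now {s1, s2, s4, s7}.
Read '0': s1→{s1, s2, s4, s7}, s2→{s2, s5}, s4→{s2}, s7→{s2, s3}; now {s1, s2, s3, s4, s5, s7}.
Read '0': s1→{s1, s2, s4, s7}, s2→{s2, s5}, s3→{s3}, s4→{s2}, s5→{s7}, s7→{s2, s3}; now {s1, s2, s3, s4, s5, s7}.
Read '1': s1→∅, s2→{s6}, s3→{s2}, s4→{s5}, s5→{s8, s9}, s7→∅; now {s2, s5, s6, s8, s9}.
Read '1': s2→{s6}, s5→{s8, s9}, s6→{s7}, s8→{s3, s4}, s9→{s3, s5, s6, s7}; now {s3, s4, s5, s6, s7, s8, s9}.
Read '0': s3→{s3}, s4→{s2}, s5→{s7}, s6→∅, s7→{s2, s3}, s8→{s3}, s9→∅; now {s2, s3, s7}.
Read '0': s2→{s2, s5}, s3→{s3}, s7→{s2, s3}; now {s2, s3, s5}.
State s5 is in {s2, s3, s5}.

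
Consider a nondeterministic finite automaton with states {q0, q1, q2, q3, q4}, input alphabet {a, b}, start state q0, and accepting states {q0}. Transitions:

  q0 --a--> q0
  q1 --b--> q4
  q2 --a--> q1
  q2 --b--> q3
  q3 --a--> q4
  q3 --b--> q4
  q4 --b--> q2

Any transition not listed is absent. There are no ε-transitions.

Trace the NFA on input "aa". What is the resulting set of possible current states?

{q0}

Start in {q0}.
Read 'a': q0→{q0}; now {q0}.
Read 'a': q0→{q0}; now {q0}.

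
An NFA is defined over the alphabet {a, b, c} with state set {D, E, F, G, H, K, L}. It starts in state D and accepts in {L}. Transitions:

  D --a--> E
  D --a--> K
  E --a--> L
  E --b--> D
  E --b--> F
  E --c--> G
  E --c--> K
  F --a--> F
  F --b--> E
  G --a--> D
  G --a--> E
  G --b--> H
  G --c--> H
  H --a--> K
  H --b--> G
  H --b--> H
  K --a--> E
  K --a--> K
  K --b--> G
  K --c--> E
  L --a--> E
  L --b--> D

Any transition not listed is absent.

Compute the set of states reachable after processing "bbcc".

∅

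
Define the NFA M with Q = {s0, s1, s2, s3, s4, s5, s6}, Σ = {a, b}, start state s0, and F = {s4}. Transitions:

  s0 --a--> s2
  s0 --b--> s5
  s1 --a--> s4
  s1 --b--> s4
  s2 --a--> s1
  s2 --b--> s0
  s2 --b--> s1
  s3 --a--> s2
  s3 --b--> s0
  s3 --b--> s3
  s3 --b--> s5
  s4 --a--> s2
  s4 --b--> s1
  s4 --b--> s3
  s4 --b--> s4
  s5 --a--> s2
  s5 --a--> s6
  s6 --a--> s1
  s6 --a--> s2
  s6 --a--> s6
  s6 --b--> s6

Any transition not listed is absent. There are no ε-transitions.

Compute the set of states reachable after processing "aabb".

Start in {s0}.
Read 'a': {s0} → {s2}.
Read 'a': {s2} → {s1}.
Read 'b': {s1} → {s4}.
Read 'b': {s4} → {s1, s3, s4}.

{s1, s3, s4}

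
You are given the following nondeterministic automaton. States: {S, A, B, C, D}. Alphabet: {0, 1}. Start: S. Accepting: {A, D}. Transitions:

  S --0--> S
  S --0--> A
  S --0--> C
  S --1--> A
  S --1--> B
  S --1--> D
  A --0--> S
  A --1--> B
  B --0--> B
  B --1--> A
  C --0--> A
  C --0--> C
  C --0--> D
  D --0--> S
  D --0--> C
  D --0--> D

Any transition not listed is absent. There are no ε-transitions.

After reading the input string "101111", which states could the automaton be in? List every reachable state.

Start in {S}.
Read '1': S→{A, B, D}; now {A, B, D}.
Read '0': A→{S}, B→{B}, D→{S, C, D}; now {S, B, C, D}.
Read '1': S→{A, B, D}, B→{A}, C→∅, D→∅; now {A, B, D}.
Read '1': A→{B}, B→{A}, D→∅; now {A, B}.
Read '1': A→{B}, B→{A}; now {A, B}.
Read '1': A→{B}, B→{A}; now {A, B}.

{A, B}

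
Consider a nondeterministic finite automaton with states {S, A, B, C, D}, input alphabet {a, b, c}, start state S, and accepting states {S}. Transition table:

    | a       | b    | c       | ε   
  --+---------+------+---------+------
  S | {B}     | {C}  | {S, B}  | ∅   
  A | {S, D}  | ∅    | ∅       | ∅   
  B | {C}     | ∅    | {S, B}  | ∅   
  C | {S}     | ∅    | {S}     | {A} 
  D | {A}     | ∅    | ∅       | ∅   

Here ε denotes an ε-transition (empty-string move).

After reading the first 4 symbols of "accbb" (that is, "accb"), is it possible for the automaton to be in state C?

Yes

Start in {S}.
Read 'a': S→{B}; now {B}.
Read 'c': B→{S, B}; now {S, B}.
Read 'c': S→{S, B}, B→{S, B}; now {S, B}.
Read 'b': S→{C}, B→∅; union {C}; ε-closure = {A, C}.
State C is in {A, C}.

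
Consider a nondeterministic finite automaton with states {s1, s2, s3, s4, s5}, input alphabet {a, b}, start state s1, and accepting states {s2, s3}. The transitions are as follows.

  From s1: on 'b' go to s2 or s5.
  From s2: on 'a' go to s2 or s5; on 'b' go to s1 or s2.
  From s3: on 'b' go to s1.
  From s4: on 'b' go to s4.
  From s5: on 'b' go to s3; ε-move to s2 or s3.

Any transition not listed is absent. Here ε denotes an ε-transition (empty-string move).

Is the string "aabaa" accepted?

No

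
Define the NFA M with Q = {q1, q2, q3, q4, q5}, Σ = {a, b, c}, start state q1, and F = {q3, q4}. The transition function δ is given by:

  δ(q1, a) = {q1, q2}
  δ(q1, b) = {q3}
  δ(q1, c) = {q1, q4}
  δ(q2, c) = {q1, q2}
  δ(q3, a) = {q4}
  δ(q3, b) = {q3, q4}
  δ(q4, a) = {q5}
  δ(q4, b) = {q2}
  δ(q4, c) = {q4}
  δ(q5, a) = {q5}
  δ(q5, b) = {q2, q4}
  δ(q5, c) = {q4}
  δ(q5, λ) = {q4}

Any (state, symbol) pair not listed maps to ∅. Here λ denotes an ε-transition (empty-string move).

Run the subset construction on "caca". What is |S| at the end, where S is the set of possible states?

Start in {q1}.
Read 'c': {q1} → {q1, q4}.
Read 'a': {q1, q4} → {q1, q2, q4, q5}.
Read 'c': {q1, q2, q4, q5} → {q1, q2, q4}.
Read 'a': {q1, q2, q4} → {q1, q2, q4, q5}.
That set has 4 states.

4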